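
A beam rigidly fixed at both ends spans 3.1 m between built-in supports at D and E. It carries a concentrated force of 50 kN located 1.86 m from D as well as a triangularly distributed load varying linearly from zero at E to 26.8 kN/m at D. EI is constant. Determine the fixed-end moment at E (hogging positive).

M_E = 30.9 kN·m

Take the two fixed-end moments M_D, M_E as redundants; the released structure is the simple span DE.
On the primary (simply-supported) span, the end slopes from the loading are:
  at D: point load 50 at a = 1.86: Pab(L + b)/(6LEI) = 26.91/EI
  at E: point load 50 at a = 1.86: Pab(L + a)/(6LEI) = 30.75/EI
  at D: triangular load, peak 26.8: w₀L³/(45EI) = 17.74/EI
  at E: triangular load, peak 26.8: 7w₀L³/(360EI) = 15.52/EI
  θ_D0 = 44.65/EI,  θ_E0 = 46.28/EI
Flexibility coefficients: a unit moment at one end gives L/(3EI) there and L/(6EI) at the far end, so f₁₁ = f₂₂ = 1.033/EI and f₁₂ = f₂₁ = 0.5167/EI.
Compatibility — zero rotation at each built-in end:
  1.033 M_D + 0.5167 M_E = 44.65
  0.5167 M_D + 1.033 M_E = 46.28
Solving the pair gives M_D = 27.76 kN·m and M_E = 30.9 kN·m (hogging).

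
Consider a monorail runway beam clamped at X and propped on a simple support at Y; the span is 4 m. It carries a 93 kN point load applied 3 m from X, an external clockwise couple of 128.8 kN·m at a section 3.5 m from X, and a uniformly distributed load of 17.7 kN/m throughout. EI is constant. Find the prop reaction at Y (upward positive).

Choose R_Y as the redundant. The primary structure is the cantilever fixed at X.
Free-end deflection of the primary structure under the applied loading (downward +):
  point load 93 at a = 3: Pa²(3L − a)/(6EI) = 1256/EI
  clockwise couple 128.8 at a = 3.5: M₀a(2L − a)/(2EI) = 1014/EI
  UDL 17.7: wL⁴/(8EI) = 566.4/EI
  δ_0 = 2836/EI
Tip deflection under a unit load at Y: L³/(3EI) = 21.33/EI.
The prop prevents deflection at Y: R_Y = δ_0/δ_{YY} = 2836/21.33 = 132.9 kN.

R_Y = 132.9 kN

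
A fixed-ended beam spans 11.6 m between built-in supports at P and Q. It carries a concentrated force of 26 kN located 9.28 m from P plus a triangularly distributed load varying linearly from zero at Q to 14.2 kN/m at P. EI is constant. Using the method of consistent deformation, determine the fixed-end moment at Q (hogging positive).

M_Q = 102.3 kN·m

Release both end moments; the primary structure is a simply-supported span PQ with redundants M_P and M_Q.
On the primary (simply-supported) span, the end slopes from the loading are:
  at P: point load 26 at a = 9.28: Pab(L + b)/(6LEI) = 112/EI
  at Q: point load 26 at a = 9.28: Pab(L + a)/(6LEI) = 167.9/EI
  at P: triangular load, peak 14.2: w₀L³/(45EI) = 492.5/EI
  at Q: triangular load, peak 14.2: 7w₀L³/(360EI) = 431/EI
  θ_P0 = 604.5/EI,  θ_Q0 = 598.9/EI
Flexibility coefficients: a unit moment at one end gives L/(3EI) there and L/(6EI) at the far end, so f₁₁ = f₂₂ = 3.867/EI and f₁₂ = f₂₁ = 1.933/EI.
Compatibility — zero rotation at each built-in end:
  3.867 M_P + 1.933 M_Q = 604.5
  1.933 M_P + 3.867 M_Q = 598.9
Solving the pair gives M_P = 105.2 kN·m and M_Q = 102.3 kN·m (hogging).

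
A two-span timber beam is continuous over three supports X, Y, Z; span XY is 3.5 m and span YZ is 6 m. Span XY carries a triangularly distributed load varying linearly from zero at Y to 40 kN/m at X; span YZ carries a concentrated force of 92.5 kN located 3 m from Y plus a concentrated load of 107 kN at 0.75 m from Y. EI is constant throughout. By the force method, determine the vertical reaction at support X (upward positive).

Insert a hinge at Y; M_Y is the redundant, and each span becomes simply supported.
End slopes at the hinge Y, treating each span as simply supported:
  span XY: triangular load, peak 40: 7w₀L³/(360EI) = 33.35/EI
  span YZ: point load 92.5 at a = 3: Pab(L + b)/(6LEI) = 208.1/EI
  span YZ: point load 107 at a = 0.75: Pab(L + b)/(6LEI) = 131.7/EI
  relative rotation θ_0 = (33.35 + 339.8)/EI = 373.1/EI
A unit hogging moment at Y produces rotation L₁/(3EI) + L₂/(3EI) = 3.167/EI.
Slope continuity at Y: θ_0 = M_Y·3.167/EI, so M_Y = 373.1/3.167 = 117.8 kN·m (hogging).
Span XY, ΣM about X with M_Y applied at Y: R_Y^{XY}·3.5 = 81.67 + 117.8, so R_Y^{XY} = 57 kN and R_X = 70 − 57 = 13 kN.

R_X = 13 kN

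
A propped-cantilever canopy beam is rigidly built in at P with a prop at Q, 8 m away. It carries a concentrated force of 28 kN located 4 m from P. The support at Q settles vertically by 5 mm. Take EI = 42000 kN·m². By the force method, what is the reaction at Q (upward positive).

R_Q = 7.52 kN

Remove the prop at Q; the released (primary) structure is a cantilever built in at P.
Free-end deflection of the primary structure under the applied loading (downward +):
  point load 28 at a = 4: Pa²(3L − a)/(6EI) = 1493/EI
Flexibility coefficient — unit upward force at Q: δ_{QQ} = L³/(3EI) = 170.7/EI.
With EI = 42000 kN·m²: δ_0 = 0.035556 m and δ_{QQ} = 0.004063 m/kN.
Compatibility — the beam at Q must follow the support down by 0.005 m: δ_0 − R_Q·δ_{QQ} = 0.005, so R_Q = (0.035556 − 0.005)/0.004063 = 7.52 kN.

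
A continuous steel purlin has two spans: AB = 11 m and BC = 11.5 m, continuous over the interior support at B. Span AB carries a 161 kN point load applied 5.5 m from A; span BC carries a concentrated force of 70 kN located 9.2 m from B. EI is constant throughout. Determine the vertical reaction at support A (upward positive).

Insert a hinge at B; M_B is the redundant, and each span becomes simply supported.
End slopes at the hinge B, treating each span as simply supported:
  span AB: point load 161 at a = 5.5: Pab(L + a)/(6LEI) = 1218/EI
  span BC: point load 70 at a = 9.2: Pab(L + b)/(6LEI) = 296.2/EI
  relative rotation θ_0 = (1218 + 296.2)/EI = 1514/EI
A unit hogging moment at B produces rotation L₁/(3EI) + L₂/(3EI) = 7.5/EI.
Compatibility: M_B·(L₁+L₂)/(3EI) = θ_0, giving M_B = 201.8 kN·m (hogging).
Span AB, ΣM about A with M_B applied at B: R_B^{AB}·11 = 885.5 + 201.8, so R_B^{AB} = 98.85 kN and R_A = 161 − 98.85 = 62.15 kN.

R_A = 62.15 kN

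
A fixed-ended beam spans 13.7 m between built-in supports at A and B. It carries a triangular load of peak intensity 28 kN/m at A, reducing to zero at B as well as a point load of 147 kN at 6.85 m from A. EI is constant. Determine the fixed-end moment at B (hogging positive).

Release both end moments; the primary structure is a simply-supported span AB with redundants M_A and M_B.
End rotations of the released simple span under the applied load (×1/EI):
  at A: triangular load, peak 28: w₀L³/(45EI) = 1600/EI
  at B: triangular load, peak 28: 7w₀L³/(360EI) = 1400/EI
  at A: point load 147 at a = 6.85: Pab(L + b)/(6LEI) = 1724/EI
  at B: point load 147 at a = 6.85: Pab(L + a)/(6LEI) = 1724/EI
  θ_A0 = 3324/EI,  θ_B0 = 3124/EI
Flexibility coefficients: a unit moment at one end gives L/(3EI) there and L/(6EI) at the far end, so f₁₁ = f₂₂ = 4.567/EI and f₁₂ = f₂₁ = 2.283/EI.
Compatibility — zero rotation at each built-in end:
  4.567 M_A + 2.283 M_B = 3324
  2.283 M_A + 4.567 M_B = 3124
Solving the pair gives M_A = 514.5 kN·m and M_B = 426.9 kN·m (hogging).

M_B = 426.9 kN·m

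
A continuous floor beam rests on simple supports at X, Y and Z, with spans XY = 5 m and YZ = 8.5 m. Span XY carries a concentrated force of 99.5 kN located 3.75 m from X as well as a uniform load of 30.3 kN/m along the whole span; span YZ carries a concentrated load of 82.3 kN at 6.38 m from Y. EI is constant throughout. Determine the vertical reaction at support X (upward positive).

R_X = 77.26 kN

Release continuity at Y by inserting a hinge; the redundant is the internal moment M_Y. The primary structure is two simply-supported spans XY and YZ.
Discontinuity in slope at Y on the released structure — sum the simple-span end rotations:
  span XY: point load 99.5 at a = 3.75: Pab(L + a)/(6LEI) = 136/EI
  span XY: UDL 30.3: wL³/(24EI) = 157.8/EI
  span YZ: point load 82.3 at a = 6.38: Pab(L + b)/(6LEI) = 231.8/EI
  relative rotation θ_0 = (293.8 + 231.8)/EI = 525.6/EI
A unit hogging moment at Y produces rotation L₁/(3EI) + L₂/(3EI) = 4.5/EI.
Compatibility: M_Y·(L₁+L₂)/(3EI) = θ_0, giving M_Y = 116.8 kN·m (hogging).
Span XY, ΣM about X with M_Y applied at Y: R_Y^{XY}·5 = 751.9 + 116.8, so R_Y^{XY} = 173.7 kN and R_X = 251 − 173.7 = 77.26 kN.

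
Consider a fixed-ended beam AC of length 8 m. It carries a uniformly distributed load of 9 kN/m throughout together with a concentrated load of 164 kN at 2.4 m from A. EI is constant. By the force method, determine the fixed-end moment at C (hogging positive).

M_C = 130.7 kN·m

Take the two fixed-end moments M_A, M_C as redundants; the released structure is the simple span AC.
On the primary (simply-supported) span, the end slopes from the loading are:
  at A: UDL 9: wL³/(24EI) = 192/EI
  at C: UDL 9: wL³/(24EI) = 192/EI
  at A: point load 164 at a = 2.4: Pab(L + b)/(6LEI) = 624.5/EI
  at C: point load 164 at a = 2.4: Pab(L + a)/(6LEI) = 477.6/EI
  θ_A0 = 816.5/EI,  θ_C0 = 669.6/EI
Flexibility coefficients: a unit moment at one end gives L/(3EI) there and L/(6EI) at the far end, so f₁₁ = f₂₂ = 2.667/EI and f₁₂ = f₂₁ = 1.333/EI.
Compatibility — zero rotation at each built-in end:
  2.667 M_A + 1.333 M_C = 816.5
  1.333 M_A + 2.667 M_C = 669.6
Solving the pair gives M_A = 240.9 kN·m and M_C = 130.7 kN·m (hogging).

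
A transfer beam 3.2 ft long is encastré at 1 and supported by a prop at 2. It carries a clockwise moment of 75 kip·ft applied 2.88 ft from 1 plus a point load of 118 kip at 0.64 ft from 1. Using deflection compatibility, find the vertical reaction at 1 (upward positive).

R_1 = 76.59 kip

Choose R_2 as the redundant. The primary structure is the cantilever fixed at 1.
Deflection at 2 on the released cantilever, summing each load's contribution:
  clockwise couple 75 at a = 2.88: M₀a(2L − a)/(2EI) = 380.2/EI
  point load 118 at a = 0.64: Pa²(3L − a)/(6EI) = 72.18/EI
  δ_0 = 452.3/EI
Flexibility coefficient — unit upward force at 2: δ_{22} = L³/(3EI) = 10.92/EI.
The prop prevents deflection at 2: R_2 = δ_0/δ_{22} = 452.3/10.92 = 41.41 kip.
Vertical equilibrium: R_1 = ΣP − R_2 = 118 − 41.41 = 76.59 kip.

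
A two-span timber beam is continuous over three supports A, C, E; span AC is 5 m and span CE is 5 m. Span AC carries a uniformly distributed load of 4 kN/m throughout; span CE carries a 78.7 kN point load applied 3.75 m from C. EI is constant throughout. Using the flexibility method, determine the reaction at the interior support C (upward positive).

R_C = 41.4 kN

Take M_C as the redundant. Released structure: two simple spans AC and CE with a hinge at C.
Rotations at C on the released spans (each span's end-slope, ×1/EI):
  span AC: UDL 4: wL³/(24EI) = 20.83/EI
  span CE: point load 78.7 at a = 3.75: Pab(L + b)/(6LEI) = 76.86/EI
  relative rotation θ_0 = (20.83 + 76.86)/EI = 97.69/EI
A unit hogging moment at C produces rotation L₁/(3EI) + L₂/(3EI) = 3.333/EI.
Compatibility: M_C·(L₁+L₂)/(3EI) = θ_0, giving M_C = 29.31 kN·m (hogging).
Span AC, ΣM about A with M_C applied at C: R_C^{AC}·5 = 50 + 29.31, so R_C^{AC} = 15.86 kN and R_A = 20 − 15.86 = 4.139 kN.
Span CE, ΣM about E: R_C^{CE}·5 = 98.38 + 29.31, so R_C^{CE} = 25.54 kN and R_E = 78.7 − 25.54 = 53.16 kN.
R_C = 15.86 + 25.54 = 41.4 kN.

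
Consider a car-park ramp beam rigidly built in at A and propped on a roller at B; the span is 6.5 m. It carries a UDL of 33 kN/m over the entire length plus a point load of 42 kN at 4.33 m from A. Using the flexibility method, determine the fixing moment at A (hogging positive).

Remove the prop at B; the released (primary) structure is a cantilever built in at A.
Primary-structure tip deflection at B by superposition:
  UDL 33: wL⁴/(8EI) = 7363/EI
  point load 42 at a = 4.33: Pa²(3L − a)/(6EI) = 1991/EI
  δ_0 = 9354/EI
Tip deflection under a unit load at B: L³/(3EI) = 91.54/EI.
Compatibility at B: δ_0 − R_B·δ_{BB} = 0, so R_B = 9354/91.54 = 102.2 kN.
Moment equilibrium about A: M_A = Σ(load moments about A) − R_B·L = 879 − 102.2×6.5 = 214.8 kN·m.

M_A = 214.8 kN·m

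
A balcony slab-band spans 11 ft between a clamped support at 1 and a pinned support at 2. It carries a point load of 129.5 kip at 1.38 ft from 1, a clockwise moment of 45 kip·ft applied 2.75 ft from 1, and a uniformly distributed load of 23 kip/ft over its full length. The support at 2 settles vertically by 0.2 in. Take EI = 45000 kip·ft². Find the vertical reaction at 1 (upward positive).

Release the roller at 2. Primary structure: cantilever fixed at 1.
Downward deflection at the released point 2 due to the loads:
  point load 129.5 at a = 1.38: Pa²(3L − a)/(6EI) = 1300/EI
  clockwise couple 45 at a = 2.75: M₀a(2L − a)/(2EI) = 1191/EI
  UDL 23: wL⁴/(8EI) = 42093/EI
  δ_0 = 44584/EI
Flexibility coefficient — unit upward force at 2: δ_{22} = L³/(3EI) = 443.7/EI.
With EI = 45000 kip·ft²: δ_0 = 0.99075 ft and δ_{22} = 0.009859 ft/kip.
Compatibility — the beam at 2 must follow the support down by 0.01667 ft: δ_0 − R_2·δ_{22} = 0.01667, so R_2 = (0.99075 − 0.01667)/0.009859 = 98.8 kip.
Vertical equilibrium: R_1 = ΣP − R_2 = 382.5 − 98.8 = 283.7 kip.

R_1 = 283.7 kip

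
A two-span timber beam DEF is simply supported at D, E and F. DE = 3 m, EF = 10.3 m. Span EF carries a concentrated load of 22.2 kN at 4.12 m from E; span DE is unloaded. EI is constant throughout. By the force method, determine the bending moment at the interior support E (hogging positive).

Take M_E as the redundant. Released structure: two simple spans DE and EF with a hinge at E.
Rotations at E on the released spans (each span's end-slope, ×1/EI):
  span EF: point load 22.2 at a = 4.12: Pab(L + b)/(6LEI) = 150.7/EI
  relative rotation θ_0 = (0 + 150.7)/EI = 150.7/EI
A unit hogging moment at E produces rotation L₁/(3EI) + L₂/(3EI) = 4.433/EI.
Compatibility: M_E·(L₁+L₂)/(3EI) = θ_0, giving M_E = 34 kN·m (hogging).

M_E = 34 kN·m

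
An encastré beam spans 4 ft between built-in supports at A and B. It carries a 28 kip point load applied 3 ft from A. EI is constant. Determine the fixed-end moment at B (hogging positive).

M_B = 15.75 kip·ft

Release both end moments; the primary structure is a simply-supported span AB with redundants M_A and M_B.
Simple-span end rotations at A and B under the given loads:
  at A: point load 28 at a = 3: Pab(L + b)/(6LEI) = 17.5/EI
  at B: point load 28 at a = 3: Pab(L + a)/(6LEI) = 24.5/EI
  θ_A0 = 17.5/EI,  θ_B0 = 24.5/EI
Flexibility coefficients: a unit moment at one end gives L/(3EI) there and L/(6EI) at the far end, so f₁₁ = f₂₂ = 1.333/EI and f₁₂ = f₂₁ = 0.6667/EI.
Compatibility — zero rotation at each built-in end:
  1.333 M_A + 0.6667 M_B = 17.5
  0.6667 M_A + 1.333 M_B = 24.5
Solving the pair gives M_A = 5.25 kip·ft and M_B = 15.75 kip·ft (hogging).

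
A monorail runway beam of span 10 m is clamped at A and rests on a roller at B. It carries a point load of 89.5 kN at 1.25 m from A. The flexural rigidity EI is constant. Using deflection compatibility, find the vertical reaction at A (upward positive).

R_A = 87.49 kN

Take the reaction at B as the redundant and release it; the primary structure is a cantilever fixed at A.
Downward deflection at the released point B due to the loads:
  point load 89.5 at a = 1.25: Pa²(3L − a)/(6EI) = 670.1/EI
Tip deflection under a unit load at B: L³/(3EI) = 333.3/EI.
Compatibility at B: δ_0 − R_B·δ_{BB} = 0, so R_B = 670.1/333.3 = 2.01 kN.
Vertical equilibrium: R_A = ΣP − R_B = 89.5 − 2.01 = 87.49 kN.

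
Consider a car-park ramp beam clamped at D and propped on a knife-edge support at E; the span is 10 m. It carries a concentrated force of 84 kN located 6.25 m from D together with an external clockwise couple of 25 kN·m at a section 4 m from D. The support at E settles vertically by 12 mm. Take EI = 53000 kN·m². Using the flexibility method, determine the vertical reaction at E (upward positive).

R_E = 39.46 kN

Take the reaction at E as the redundant and release it; the primary structure is a cantilever fixed at D.
Primary-structure tip deflection at E by superposition:
  point load 84 at a = 6.25: Pa²(3L − a)/(6EI) = 12988/EI
  clockwise couple 25 at a = 4: M₀a(2L − a)/(2EI) = 800/EI
  δ_0 = 13788/EI
Tip deflection under a unit load at E: L³/(3EI) = 333.3/EI.
With EI = 53000 kN·m²: δ_0 = 0.26016 m and δ_{EE} = 0.006289 m/kN.
Compatibility — the beam at E must follow the support down by 0.012 m: δ_0 − R_E·δ_{EE} = 0.012, so R_E = (0.26016 − 0.012)/0.006289 = 39.46 kN.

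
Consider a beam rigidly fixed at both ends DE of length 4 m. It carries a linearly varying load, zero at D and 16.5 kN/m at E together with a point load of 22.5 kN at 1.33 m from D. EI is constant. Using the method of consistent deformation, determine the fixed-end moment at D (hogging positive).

M_D = 22.13 kN·m

Release both end moments; the primary structure is a simply-supported span DE with redundants M_D and M_E.
End rotations of the released simple span under the applied load (×1/EI):
  at D: triangular load, peak 16.5: 7w₀L³/(360EI) = 20.53/EI
  at E: triangular load, peak 16.5: w₀L³/(45EI) = 23.47/EI
  at D: point load 22.5 at a = 1.33: Pab(L + b)/(6LEI) = 22.21/EI
  at E: point load 22.5 at a = 1.33: Pab(L + a)/(6LEI) = 17.74/EI
  θ_D0 = 42.74/EI,  θ_E0 = 41.21/EI
Flexibility coefficients: a unit moment at one end gives L/(3EI) there and L/(6EI) at the far end, so f₁₁ = f₂₂ = 1.333/EI and f₁₂ = f₂₁ = 0.6667/EI.
Compatibility — zero rotation at each built-in end:
  1.333 M_D + 0.6667 M_E = 42.74
  0.6667 M_D + 1.333 M_E = 41.21
Solving the pair gives M_D = 22.13 kN·m and M_E = 19.84 kN·m (hogging).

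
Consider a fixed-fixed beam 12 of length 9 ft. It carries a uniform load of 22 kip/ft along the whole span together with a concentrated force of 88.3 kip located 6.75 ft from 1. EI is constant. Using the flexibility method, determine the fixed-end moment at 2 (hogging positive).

Take the two fixed-end moments M_1, M_2 as redundants; the released structure is the simple span 12.
On the primary (simply-supported) span, the end slopes from the loading are:
  at 1: UDL 22: wL³/(24EI) = 668.2/EI
  at 2: UDL 22: wL³/(24EI) = 668.2/EI
  at 1: point load 88.3 at a = 6.75: Pab(L + b)/(6LEI) = 279.4/EI
  at 2: point load 88.3 at a = 6.75: Pab(L + a)/(6LEI) = 391.1/EI
  θ_10 = 947.6/EI,  θ_20 = 1059/EI
Flexibility coefficients: a unit moment at one end gives L/(3EI) there and L/(6EI) at the far end, so f₁₁ = f₂₂ = 3/EI and f₁₂ = f₂₁ = 1.5/EI.
Compatibility — zero rotation at each built-in end:
  3 M_1 + 1.5 M_2 = 947.6
  1.5 M_1 + 3 M_2 = 1059
Solving the pair gives M_1 = 185.8 kip·ft and M_2 = 260.3 kip·ft (hogging).

M_2 = 260.3 kip·ft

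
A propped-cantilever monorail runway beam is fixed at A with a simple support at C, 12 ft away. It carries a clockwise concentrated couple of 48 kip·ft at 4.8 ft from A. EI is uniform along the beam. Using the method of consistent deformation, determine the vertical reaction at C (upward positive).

Release the roller at C. Primary structure: cantilever fixed at A.
Free-end deflection of the primary structure under the applied loading (downward +):
  clockwise couple 48 at a = 4.8: M₀a(2L − a)/(2EI) = 2212/EI
Flexibility coefficient — unit upward force at C: δ_{CC} = L³/(3EI) = 576/EI.
The prop prevents deflection at C: R_C = δ_0/δ_{CC} = 2212/576 = 3.84 kip.

R_C = 3.84 kip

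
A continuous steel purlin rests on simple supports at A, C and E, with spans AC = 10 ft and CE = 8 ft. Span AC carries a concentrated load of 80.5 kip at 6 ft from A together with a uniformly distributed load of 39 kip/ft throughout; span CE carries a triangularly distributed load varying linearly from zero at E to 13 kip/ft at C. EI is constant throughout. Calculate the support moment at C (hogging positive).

M_C = 381.4 kip·ft

Insert a hinge at C; M_C is the redundant, and each span becomes simply supported.
Rotations at C on the released spans (each span's end-slope, ×1/EI):
  span AC: point load 80.5 at a = 6: Pab(L + a)/(6LEI) = 515.2/EI
  span AC: UDL 39: wL³/(24EI) = 1625/EI
  span CE: triangular load, peak 13: w₀L³/(45EI) = 147.9/EI
  relative rotation θ_0 = (2140 + 147.9)/EI = 2288/EI
A unit hogging moment at C produces rotation L₁/(3EI) + L₂/(3EI) = 6/EI.
Compatibility: M_C·(L₁+L₂)/(3EI) = θ_0, giving M_C = 381.4 kip·ft (hogging).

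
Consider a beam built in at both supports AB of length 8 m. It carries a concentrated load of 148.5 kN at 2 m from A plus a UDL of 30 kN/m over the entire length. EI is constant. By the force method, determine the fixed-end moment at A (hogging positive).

Release both end moments; the primary structure is a simply-supported span AB with redundants M_A and M_B.
On the primary (simply-supported) span, the end slopes from the loading are:
  at A: point load 148.5 at a = 2: Pab(L + b)/(6LEI) = 519.8/EI
  at B: point load 148.5 at a = 2: Pab(L + a)/(6LEI) = 371.2/EI
  at A: UDL 30: wL³/(24EI) = 640/EI
  at B: UDL 30: wL³/(24EI) = 640/EI
  θ_A0 = 1160/EI,  θ_B0 = 1011/EI
Flexibility coefficients: a unit moment at one end gives L/(3EI) there and L/(6EI) at the far end, so f₁₁ = f₂₂ = 2.667/EI and f₁₂ = f₂₁ = 1.333/EI.
Compatibility — zero rotation at each built-in end:
  2.667 M_A + 1.333 M_B = 1160
  1.333 M_A + 2.667 M_B = 1011
Solving the pair gives M_A = 327.1 kN·m and M_B = 215.7 kN·m (hogging).

M_A = 327.1 kN·m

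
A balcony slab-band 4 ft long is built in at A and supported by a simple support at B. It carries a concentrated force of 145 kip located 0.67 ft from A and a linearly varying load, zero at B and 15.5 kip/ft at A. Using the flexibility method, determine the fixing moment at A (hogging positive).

Remove the prop at B; the released (primary) structure is a cantilever built in at A.
Primary-structure tip deflection at B by superposition:
  point load 145 at a = 0.67: Pa²(3L − a)/(6EI) = 122.9/EI
  triangular load, peak 15.5 at the fixed end: w₀L⁴/(30EI) = 132.3/EI
  δ_0 = 255.2/EI
Flexibility coefficient — unit upward force at B: δ_{BB} = L³/(3EI) = 21.33/EI.
The prop prevents deflection at B: R_B = δ_0/δ_{BB} = 255.2/21.33 = 11.96 kip.
Moment equilibrium about A: M_A = Σ(load moments about A) − R_B·L = 138.5 − 11.96×4 = 90.64 kip·ft.

M_A = 90.64 kip·ft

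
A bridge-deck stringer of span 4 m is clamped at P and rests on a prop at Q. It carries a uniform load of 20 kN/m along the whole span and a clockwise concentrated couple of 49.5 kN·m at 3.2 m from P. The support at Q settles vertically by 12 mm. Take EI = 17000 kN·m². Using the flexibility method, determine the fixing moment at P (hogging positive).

M_P = 56.47 kN·m

Remove the prop at Q; the released (primary) structure is a cantilever built in at P.
Downward deflection at the released point Q due to the loads:
  UDL 20: wL⁴/(8EI) = 640/EI
  clockwise couple 49.5 at a = 3.2: M₀a(2L − a)/(2EI) = 380.2/EI
  δ_0 = 1020/EI
Flexibility coefficient — unit upward force at Q: δ_{QQ} = L³/(3EI) = 21.33/EI.
With EI = 17000 kN·m²: δ_0 = 0.060009 m and δ_{QQ} = 0.001255 m/kN.
Compatibility — the beam at Q must follow the support down by 0.012 m: δ_0 − R_Q·δ_{QQ} = 0.012, so R_Q = (0.060009 − 0.012)/0.001255 = 38.26 kN.
Moment equilibrium about P: M_P = Σ(load moments about P) − R_Q·L = 209.5 − 38.26×4 = 56.47 kN·m.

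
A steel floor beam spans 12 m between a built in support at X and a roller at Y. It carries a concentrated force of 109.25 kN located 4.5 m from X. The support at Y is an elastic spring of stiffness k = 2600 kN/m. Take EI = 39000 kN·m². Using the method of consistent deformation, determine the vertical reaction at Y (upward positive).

Choose R_Y as the redundant. The primary structure is the cantilever fixed at X.
Deflection at Y on the released cantilever, summing each load's contribution:
  point load 109.25 at a = 4.5: Pa²(3L − a)/(6EI) = 11615/EI
Flexibility coefficient — unit upward force at Y: δ_{YY} = L³/(3EI) = 576/EI.
With EI = 39000 kN·m²: δ_0 = 0.29781 m and δ_{YY} = 0.014769 m/kN.
Compatibility — the spring shortens by R_Y/k under the reaction it provides: δ_0 − R_Y·δ_{YY} = R_Y/k. With 1/k = 0.000385 m/kN, R_Y = δ_0 / (δ_{YY} + 1/k) = 0.29781 / (0.014769 + 0.000385) = 19.65 kN.

R_Y = 19.65 kN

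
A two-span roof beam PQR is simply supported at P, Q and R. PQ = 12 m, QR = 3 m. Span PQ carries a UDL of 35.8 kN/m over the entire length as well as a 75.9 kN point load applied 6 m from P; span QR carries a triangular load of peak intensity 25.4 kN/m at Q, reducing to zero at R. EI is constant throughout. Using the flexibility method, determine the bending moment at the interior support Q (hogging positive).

M_Q = 655.2 kN·m

Release continuity at Q by inserting a hinge; the redundant is the internal moment M_Q. The primary structure is two simply-supported spans PQ and QR.
Rotations at Q on the released spans (each span's end-slope, ×1/EI):
  span PQ: UDL 35.8: wL³/(24EI) = 2578/EI
  span PQ: point load 75.9 at a = 6: Pab(L + a)/(6LEI) = 683.1/EI
  span QR: triangular load, peak 25.4: w₀L³/(45EI) = 15.24/EI
  relative rotation θ_0 = (3261 + 15.24)/EI = 3276/EI
A unit hogging moment at Q produces rotation L₁/(3EI) + L₂/(3EI) = 5/EI.
Slope continuity at Q: θ_0 = M_Q·5/EI, so M_Q = 3276/5 = 655.2 kN·m (hogging).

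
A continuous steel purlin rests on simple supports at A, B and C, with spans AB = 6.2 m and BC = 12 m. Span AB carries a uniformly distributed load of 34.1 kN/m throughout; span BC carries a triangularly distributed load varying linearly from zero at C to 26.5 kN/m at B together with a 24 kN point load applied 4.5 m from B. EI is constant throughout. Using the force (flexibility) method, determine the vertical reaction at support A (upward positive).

Insert a hinge at B; M_B is the redundant, and each span becomes simply supported.
Discontinuity in slope at B on the released structure — sum the simple-span end rotations:
  span AB: UDL 34.1: wL³/(24EI) = 338.6/EI
  span BC: triangular load, peak 26.5: w₀L³/(45EI) = 1018/EI
  span BC: point load 24 at a = 4.5: Pab(L + b)/(6LEI) = 219.4/EI
  relative rotation θ_0 = (338.6 + 1237)/EI = 1576/EI
A unit hogging moment at B produces rotation L₁/(3EI) + L₂/(3EI) = 6.067/EI.
Compatibility: M_B·(L₁+L₂)/(3EI) = θ_0, giving M_B = 259.7 kN·m (hogging).
Span AB, ΣM about A with M_B applied at B: R_B^{AB}·6.2 = 655.4 + 259.7, so R_B^{AB} = 147.6 kN and R_A = 211.4 − 147.6 = 63.82 kN.

R_A = 63.82 kN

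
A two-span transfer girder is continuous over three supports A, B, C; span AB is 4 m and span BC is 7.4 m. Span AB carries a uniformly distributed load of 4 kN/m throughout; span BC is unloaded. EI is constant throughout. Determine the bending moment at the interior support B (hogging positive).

Release continuity at B by inserting a hinge; the redundant is the internal moment M_B. The primary structure is two simply-supported spans AB and BC.
Discontinuity in slope at B on the released structure — sum the simple-span end rotations:
  span AB: UDL 4: wL³/(24EI) = 10.67/EI
  relative rotation θ_0 = (10.67 + 0)/EI = 10.67/EI
A unit hogging moment at B produces rotation L₁/(3EI) + L₂/(3EI) = 3.8/EI.
Slope continuity at B: θ_0 = M_B·3.8/EI, so M_B = 10.67/3.8 = 2.807 kN·m (hogging).

M_B = 2.807 kN·m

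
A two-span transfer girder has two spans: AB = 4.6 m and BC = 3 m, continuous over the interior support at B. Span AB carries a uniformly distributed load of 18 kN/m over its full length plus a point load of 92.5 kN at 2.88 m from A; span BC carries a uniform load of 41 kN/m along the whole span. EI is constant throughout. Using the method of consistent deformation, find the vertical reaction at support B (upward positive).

R_B = 213.7 kN

Release continuity at B by inserting a hinge; the redundant is the internal moment M_B. The primary structure is two simply-supported spans AB and BC.
Rotations at B on the released spans (each span's end-slope, ×1/EI):
  span AB: UDL 18: wL³/(24EI) = 73/EI
  span AB: point load 92.5 at a = 2.88: Pab(L + a)/(6LEI) = 124.2/EI
  span BC: UDL 41: wL³/(24EI) = 46.12/EI
  relative rotation θ_0 = (197.2 + 46.12)/EI = 243.3/EI
A unit hogging moment at B produces rotation L₁/(3EI) + L₂/(3EI) = 2.533/EI.
Compatibility: M_B·(L₁+L₂)/(3EI) = θ_0, giving M_B = 96.04 kN·m (hogging).
Span AB, ΣM about A with M_B applied at B: R_B^{AB}·4.6 = 456.8 + 96.04, so R_B^{AB} = 120.2 kN and R_A = 175.3 − 120.2 = 55.11 kN.
Span BC, ΣM about C: R_B^{BC}·3 = 184.5 + 96.04, so R_B^{BC} = 93.51 kN and R_C = 123 − 93.51 = 29.49 kN.
R_B = 120.2 + 93.51 = 213.7 kN.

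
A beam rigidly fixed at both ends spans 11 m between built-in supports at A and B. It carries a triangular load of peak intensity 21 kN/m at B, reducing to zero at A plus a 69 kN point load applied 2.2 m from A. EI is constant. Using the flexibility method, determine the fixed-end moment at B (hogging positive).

M_B = 151.3 kN·m

Release both end moments; the primary structure is a simply-supported span AB with redundants M_A and M_B.
On the primary (simply-supported) span, the end slopes from the loading are:
  at A: triangular load, peak 21: 7w₀L³/(360EI) = 543.5/EI
  at B: triangular load, peak 21: w₀L³/(45EI) = 621.1/EI
  at A: point load 69 at a = 2.2: Pab(L + b)/(6LEI) = 400.8/EI
  at B: point load 69 at a = 2.2: Pab(L + a)/(6LEI) = 267.2/EI
  θ_A0 = 944.2/EI,  θ_B0 = 888.3/EI
Flexibility coefficients: a unit moment at one end gives L/(3EI) there and L/(6EI) at the far end, so f₁₁ = f₂₂ = 3.667/EI and f₁₂ = f₂₁ = 1.833/EI.
Compatibility — zero rotation at each built-in end:
  3.667 M_A + 1.833 M_B = 944.2
  1.833 M_A + 3.667 M_B = 888.3
Solving the pair gives M_A = 181.9 kN·m and M_B = 151.3 kN·m (hogging).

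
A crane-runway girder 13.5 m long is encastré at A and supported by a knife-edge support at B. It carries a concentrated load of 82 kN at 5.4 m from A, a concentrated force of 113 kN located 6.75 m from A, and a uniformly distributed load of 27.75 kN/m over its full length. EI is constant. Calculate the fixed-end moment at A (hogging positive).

M_A = 1131 kN·m

Take the reaction at B as the redundant and release it; the primary structure is a cantilever fixed at A.
Free-end deflection of the primary structure under the applied loading (downward +):
  point load 82 at a = 5.4: Pa²(3L − a)/(6EI) = 13988/EI
  point load 113 at a = 6.75: Pa²(3L − a)/(6EI) = 28961/EI
  UDL 27.75: wL⁴/(8EI) = 115215/EI
  δ_0 = 158163/EI
Flexibility coefficient — unit upward force at B: δ_{BB} = L³/(3EI) = 820.1/EI.
Compatibility at B: δ_0 − R_B·δ_{BB} = 0, so R_B = 158163/820.1 = 192.9 kN.
Moment equilibrium about A: M_A = Σ(load moments about A) − R_B·L = 3734 − 192.9×13.5 = 1131 kN·m.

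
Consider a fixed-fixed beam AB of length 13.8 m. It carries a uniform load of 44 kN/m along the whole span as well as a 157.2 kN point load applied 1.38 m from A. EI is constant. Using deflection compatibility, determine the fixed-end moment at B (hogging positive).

Take the two fixed-end moments M_A, M_B as redundants; the released structure is the simple span AB.
Simple-span end rotations at A and B under the given loads:
  at A: UDL 44: wL³/(24EI) = 4818/EI
  at B: UDL 44: wL³/(24EI) = 4818/EI
  at A: point load 157.2 at a = 1.38: Pab(L + b)/(6LEI) = 853.2/EI
  at B: point load 157.2 at a = 1.38: Pab(L + a)/(6LEI) = 494/EI
  θ_A0 = 5671/EI,  θ_B0 = 5312/EI
Flexibility coefficients: a unit moment at one end gives L/(3EI) there and L/(6EI) at the far end, so f₁₁ = f₂₂ = 4.6/EI and f₁₂ = f₂₁ = 2.3/EI.
Compatibility — zero rotation at each built-in end:
  4.6 M_A + 2.3 M_B = 5671
  2.3 M_A + 4.6 M_B = 5312
Solving the pair gives M_A = 874 kN·m and M_B = 717.8 kN·m (hogging).

M_B = 717.8 kN·m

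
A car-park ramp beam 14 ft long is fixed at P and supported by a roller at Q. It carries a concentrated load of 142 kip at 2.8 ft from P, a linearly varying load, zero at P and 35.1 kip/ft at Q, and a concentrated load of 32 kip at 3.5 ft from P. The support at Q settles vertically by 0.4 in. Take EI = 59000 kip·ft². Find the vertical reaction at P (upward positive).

Choose R_Q as the redundant. The primary structure is the cantilever fixed at P.
Primary-structure tip deflection at Q by superposition:
  point load 142 at a = 2.8: Pa²(3L − a)/(6EI) = 7273/EI
  triangular load, peak 35.1 at the free end: 11w₀L⁴/(120EI) = 123603/EI
  point load 32 at a = 3.5: Pa²(3L − a)/(6EI) = 2515/EI
  δ_0 = 133392/EI
Tip deflection under a unit load at Q: L³/(3EI) = 914.7/EI.
With EI = 59000 kip·ft²: δ_0 = 2.2609 ft and δ_{QQ} = 0.015503 ft/kip.
Compatibility — the beam at Q must follow the support down by 0.03333 ft: δ_0 − R_Q·δ_{QQ} = 0.03333, so R_Q = (2.2609 − 0.03333)/0.015503 = 143.7 kip.
Vertical equilibrium: R_P = ΣP − R_Q = 419.7 − 143.7 = 276 kip.

R_P = 276 kip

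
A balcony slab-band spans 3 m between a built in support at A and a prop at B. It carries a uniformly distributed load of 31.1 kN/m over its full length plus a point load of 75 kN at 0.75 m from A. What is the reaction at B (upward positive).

R_B = 41.43 kN

Remove the prop at B; the released (primary) structure is a cantilever built in at A.
Free-end deflection of the primary structure under the applied loading (downward +):
  UDL 31.1: wL⁴/(8EI) = 314.9/EI
  point load 75 at a = 0.75: Pa²(3L − a)/(6EI) = 58.01/EI
  δ_0 = 372.9/EI
Tip deflection under a unit load at B: L³/(3EI) = 9/EI.
Compatibility at B: δ_0 − R_B·δ_{BB} = 0, so R_B = 372.9/9 = 41.43 kN.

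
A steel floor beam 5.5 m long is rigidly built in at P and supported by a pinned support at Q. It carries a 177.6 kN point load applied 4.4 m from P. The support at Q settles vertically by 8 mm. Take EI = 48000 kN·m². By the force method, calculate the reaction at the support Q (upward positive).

Choose R_Q as the redundant. The primary structure is the cantilever fixed at P.
Primary-structure tip deflection at Q by superposition:
  point load 177.6 at a = 4.4: Pa²(3L − a)/(6EI) = 6934/EI
Tip deflection under a unit load at Q: L³/(3EI) = 55.46/EI.
With EI = 48000 kN·m²: δ_0 = 0.14446 m and δ_{QQ} = 0.001155 m/kN.
Compatibility — the beam at Q must follow the support down by 0.008 m: δ_0 − R_Q·δ_{QQ} = 0.008, so R_Q = (0.14446 − 0.008)/0.001155 = 118.1 kN.

R_Q = 118.1 kN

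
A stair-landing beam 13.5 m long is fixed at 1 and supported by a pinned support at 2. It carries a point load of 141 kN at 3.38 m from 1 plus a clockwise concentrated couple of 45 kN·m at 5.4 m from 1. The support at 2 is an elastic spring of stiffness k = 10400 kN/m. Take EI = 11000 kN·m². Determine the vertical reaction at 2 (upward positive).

Take the reaction at 2 as the redundant and release it; the primary structure is a cantilever fixed at 1.
Downward deflection at the released point 2 due to the loads:
  point load 141 at a = 3.38: Pa²(3L − a)/(6EI) = 9966/EI
  clockwise couple 45 at a = 5.4: M₀a(2L − a)/(2EI) = 2624/EI
  δ_0 = 12590/EI
Flexibility coefficient — unit upward force at 2: δ_{22} = L³/(3EI) = 820.1/EI.
With EI = 11000 kN·m²: δ_0 = 1.1446 m and δ_{22} = 0.074557 m/kN.
Compatibility — the spring shortens by R_2/k under the reaction it provides: δ_0 − R_2·δ_{22} = R_2/k. With 1/k = 0.000096 m/kN, R_2 = δ_0 / (δ_{22} + 1/k) = 1.1446 / (0.074557 + 0.000096) = 15.33 kN.

R_2 = 15.33 kN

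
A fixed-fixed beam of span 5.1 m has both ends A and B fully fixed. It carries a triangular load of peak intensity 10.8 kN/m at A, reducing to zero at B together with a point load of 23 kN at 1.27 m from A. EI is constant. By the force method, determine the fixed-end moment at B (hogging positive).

M_B = 14.83 kN·m

Take the two fixed-end moments M_A, M_B as redundants; the released structure is the simple span AB.
End rotations of the released simple span under the applied load (×1/EI):
  at A: triangular load, peak 10.8: w₀L³/(45EI) = 31.84/EI
  at B: triangular load, peak 10.8: 7w₀L³/(360EI) = 27.86/EI
  at A: point load 23 at a = 1.27: Pab(L + b)/(6LEI) = 32.65/EI
  at B: point load 23 at a = 1.27: Pab(L + a)/(6LEI) = 23.29/EI
  θ_A0 = 64.48/EI,  θ_B0 = 51.15/EI
Flexibility coefficients: a unit moment at one end gives L/(3EI) there and L/(6EI) at the far end, so f₁₁ = f₂₂ = 1.7/EI and f₁₂ = f₂₁ = 0.85/EI.
Compatibility — zero rotation at each built-in end:
  1.7 M_A + 0.85 M_B = 64.48
  0.85 M_A + 1.7 M_B = 51.15
Solving the pair gives M_A = 30.52 kN·m and M_B = 14.83 kN·m (hogging).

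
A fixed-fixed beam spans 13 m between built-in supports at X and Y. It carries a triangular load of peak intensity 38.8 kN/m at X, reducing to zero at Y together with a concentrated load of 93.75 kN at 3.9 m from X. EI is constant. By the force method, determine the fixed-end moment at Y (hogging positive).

Take the two fixed-end moments M_X, M_Y as redundants; the released structure is the simple span XY.
Simple-span end rotations at X and Y under the given loads:
  at X: triangular load, peak 38.8: w₀L³/(45EI) = 1894/EI
  at Y: triangular load, peak 38.8: 7w₀L³/(360EI) = 1658/EI
  at X: point load 93.75 at a = 3.9: Pab(L + b)/(6LEI) = 942.7/EI
  at Y: point load 93.75 at a = 3.9: Pab(L + a)/(6LEI) = 720.9/EI
  θ_X0 = 2837/EI,  θ_Y0 = 2378/EI
Flexibility coefficients: a unit moment at one end gives L/(3EI) there and L/(6EI) at the far end, so f₁₁ = f₂₂ = 4.333/EI and f₁₂ = f₂₁ = 2.167/EI.
Compatibility — zero rotation at each built-in end:
  4.333 M_X + 2.167 M_Y = 2837
  2.167 M_X + 4.333 M_Y = 2378
Solving the pair gives M_X = 507 kN·m and M_Y = 295.4 kN·m (hogging).

M_Y = 295.4 kN·m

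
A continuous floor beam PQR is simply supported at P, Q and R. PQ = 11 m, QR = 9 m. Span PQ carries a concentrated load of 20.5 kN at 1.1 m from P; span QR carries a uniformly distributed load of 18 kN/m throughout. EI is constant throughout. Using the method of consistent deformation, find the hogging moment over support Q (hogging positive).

Take M_Q as the redundant. Released structure: two simple spans PQ and QR with a hinge at Q.
Rotations at Q on the released spans (each span's end-slope, ×1/EI):
  span PQ: point load 20.5 at a = 1.1: Pab(L + a)/(6LEI) = 40.93/EI
  span QR: UDL 18: wL³/(24EI) = 546.8/EI
  relative rotation θ_0 = (40.93 + 546.8)/EI = 587.7/EI
A unit hogging moment at Q produces rotation L₁/(3EI) + L₂/(3EI) = 6.667/EI.
Slope continuity at Q: θ_0 = M_Q·6.667/EI, so M_Q = 587.7/6.667 = 88.15 kN·m (hogging).

M_Q = 88.15 kN·m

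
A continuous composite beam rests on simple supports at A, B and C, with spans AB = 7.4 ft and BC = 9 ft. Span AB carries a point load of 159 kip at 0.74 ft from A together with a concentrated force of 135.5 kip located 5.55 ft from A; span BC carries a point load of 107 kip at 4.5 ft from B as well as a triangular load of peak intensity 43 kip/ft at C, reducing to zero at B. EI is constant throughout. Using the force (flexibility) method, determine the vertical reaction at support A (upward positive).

R_A = 134.9 kip

Take M_B as the redundant. Released structure: two simple spans AB and BC with a hinge at B.
Discontinuity in slope at B on the released structure — sum the simple-span end rotations:
  span AB: point load 159 at a = 0.74: Pab(L + a)/(6LEI) = 143.7/EI
  span AB: point load 135.5 at a = 5.55: Pab(L + a)/(6LEI) = 405.8/EI
  span BC: point load 107 at a = 4.5: Pab(L + b)/(6LEI) = 541.7/EI
  span BC: triangular load, peak 43: 7w₀L³/(360EI) = 609.5/EI
  relative rotation θ_0 = (549.4 + 1151)/EI = 1701/EI
A unit hogging moment at B produces rotation L₁/(3EI) + L₂/(3EI) = 5.467/EI.
Slope continuity at B: θ_0 = M_B·5.467/EI, so M_B = 1701/5.467 = 311.1 kip·ft (hogging).
Span AB, ΣM about A with M_B applied at B: R_B^{AB}·7.4 = 869.7 + 311.1, so R_B^{AB} = 159.6 kip and R_A = 294.5 − 159.6 = 134.9 kip.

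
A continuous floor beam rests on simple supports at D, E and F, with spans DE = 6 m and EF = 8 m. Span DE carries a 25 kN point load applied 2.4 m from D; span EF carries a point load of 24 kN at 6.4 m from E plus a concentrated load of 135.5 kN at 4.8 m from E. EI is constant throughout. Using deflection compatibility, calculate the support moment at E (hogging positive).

Take M_E as the redundant. Released structure: two simple spans DE and EF with a hinge at E.
Rotations at E on the released spans (each span's end-slope, ×1/EI):
  span DE: point load 25 at a = 2.4: Pab(L + a)/(6LEI) = 50.4/EI
  span EF: point load 24 at a = 6.4: Pab(L + b)/(6LEI) = 49.15/EI
  span EF: point load 135.5 at a = 4.8: Pab(L + b)/(6LEI) = 485.6/EI
  relative rotation θ_0 = (50.4 + 534.8)/EI = 585.2/EI
A unit hogging moment at E produces rotation L₁/(3EI) + L₂/(3EI) = 4.667/EI.
Slope continuity at E: θ_0 = M_E·4.667/EI, so M_E = 585.2/4.667 = 125.4 kN·m (hogging).

M_E = 125.4 kN·m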